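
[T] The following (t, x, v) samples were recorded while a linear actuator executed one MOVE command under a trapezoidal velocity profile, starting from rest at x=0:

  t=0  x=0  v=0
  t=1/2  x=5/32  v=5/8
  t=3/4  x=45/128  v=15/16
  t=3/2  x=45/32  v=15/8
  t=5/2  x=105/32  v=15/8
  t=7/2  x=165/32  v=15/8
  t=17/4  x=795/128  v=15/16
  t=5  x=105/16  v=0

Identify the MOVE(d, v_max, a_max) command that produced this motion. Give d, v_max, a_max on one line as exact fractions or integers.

d=105/16 v_max=15/8 a_max=5/4

final state: t=5, x=105/16, v=0 → d = 105/16
a_max = (5/8−0)/(1/2−0) = 5/4
max v = 15/8 over t∈[3/2,7/2] → v_max = 15/8
check: 15/8·(3/2+2) = 105/16 ✓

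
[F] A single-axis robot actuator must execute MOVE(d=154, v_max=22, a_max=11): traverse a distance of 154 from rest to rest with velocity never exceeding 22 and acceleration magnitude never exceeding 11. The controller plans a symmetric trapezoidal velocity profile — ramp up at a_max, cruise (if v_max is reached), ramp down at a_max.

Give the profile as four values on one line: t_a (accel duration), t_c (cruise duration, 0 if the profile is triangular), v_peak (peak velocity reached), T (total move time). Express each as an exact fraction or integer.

vₘ²/aₘ = 22²/11 = 44
154 ≥ 44 → trapezoidal
t_a = 22/11 = 2; v_peak = 22
d_cruise = 154 − 44 = 110; t_c = 110/22 = 5
T = 2·2 + 5 = 9

t_a=2 t_c=5 v_peak=22 T=9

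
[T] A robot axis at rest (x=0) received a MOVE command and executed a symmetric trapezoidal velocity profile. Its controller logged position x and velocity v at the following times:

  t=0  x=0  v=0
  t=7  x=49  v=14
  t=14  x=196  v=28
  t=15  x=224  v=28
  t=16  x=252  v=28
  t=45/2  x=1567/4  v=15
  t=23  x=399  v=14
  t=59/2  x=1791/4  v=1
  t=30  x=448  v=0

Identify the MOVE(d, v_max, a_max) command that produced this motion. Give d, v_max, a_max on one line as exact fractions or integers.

final state: t=30, x=448, v=0 → d = 448
a_max = (14−0)/(7−0) = 2
max v = 28 over t∈[14,16] → v_max = 28
check: 28·(14+2) = 448 ✓

d=448 v_max=28 a_max=2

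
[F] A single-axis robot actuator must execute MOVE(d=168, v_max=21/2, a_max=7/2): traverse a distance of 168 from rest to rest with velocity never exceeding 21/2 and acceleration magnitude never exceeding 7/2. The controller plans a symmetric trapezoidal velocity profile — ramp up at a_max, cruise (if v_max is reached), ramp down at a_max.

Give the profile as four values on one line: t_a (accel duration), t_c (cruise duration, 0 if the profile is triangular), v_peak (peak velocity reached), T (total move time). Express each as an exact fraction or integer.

t_a=3 t_c=13 v_peak=21/2 T=19

v_max²/a_max = (21/2)²/(7/2) = 63/2
168 ≥ 63/2 so v_max reached
t_a = (21/2)/(7/2) = 3; v_peak = 21/2
d_cruise = 168 − 63/2 = 273/2; t_c = (273/2)/(21/2) = 13
T = 2·3 + 13 = 19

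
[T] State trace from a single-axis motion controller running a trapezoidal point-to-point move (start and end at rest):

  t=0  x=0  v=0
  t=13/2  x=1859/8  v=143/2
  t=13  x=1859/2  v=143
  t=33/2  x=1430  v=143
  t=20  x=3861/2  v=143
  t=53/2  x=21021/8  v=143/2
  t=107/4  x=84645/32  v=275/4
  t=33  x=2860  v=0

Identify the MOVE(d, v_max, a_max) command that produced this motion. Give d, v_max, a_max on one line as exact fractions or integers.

final state: t=33, x=2860, v=0 → d = 2860
a_max = (143/2−0)/(13/2−0) = 11
max v = 143 over t∈[13,20] → v_max = 143
check: 143·(13+7) = 2860 ✓

d=2860 v_max=143 a_max=11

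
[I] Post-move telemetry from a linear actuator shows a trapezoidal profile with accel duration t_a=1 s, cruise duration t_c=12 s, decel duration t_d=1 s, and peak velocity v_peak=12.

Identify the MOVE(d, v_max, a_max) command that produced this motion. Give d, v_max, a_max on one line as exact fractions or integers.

d=156 v_max=12 a_max=12

a_max = 12/1 = 12
d_a = ½·12·1 = 6; d_c = 12·12 = 144
d = 2·6 + 144 = 156
t_c = 12 > 0 so v_max = 12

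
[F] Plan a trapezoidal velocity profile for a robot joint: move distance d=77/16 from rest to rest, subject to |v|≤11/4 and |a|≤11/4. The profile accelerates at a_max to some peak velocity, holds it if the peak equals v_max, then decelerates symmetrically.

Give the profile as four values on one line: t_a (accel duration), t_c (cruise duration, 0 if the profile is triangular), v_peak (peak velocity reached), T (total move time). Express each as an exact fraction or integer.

v_max²/a_max = (11/4)²/(11/4) = 11/4
77/16 ≥ 11/4 → trapezoidal
t_a = (11/4)/(11/4) = 1; v_peak = 11/4
d_cruise = 77/16 − 11/4 = 33/16; t_c = (33/16)/(11/4) = 3/4
T = 2·1 + 3/4 = 11/4

t_a=1 t_c=3/4 v_peak=11/4 T=11/4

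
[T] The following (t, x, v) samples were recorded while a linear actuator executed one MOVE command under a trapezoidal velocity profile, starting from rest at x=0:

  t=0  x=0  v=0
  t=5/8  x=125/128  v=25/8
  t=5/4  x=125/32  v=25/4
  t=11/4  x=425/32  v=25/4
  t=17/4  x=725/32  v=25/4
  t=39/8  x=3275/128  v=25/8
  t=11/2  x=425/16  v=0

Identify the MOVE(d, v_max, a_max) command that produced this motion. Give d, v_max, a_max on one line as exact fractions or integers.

final state: t=11/2, x=425/16, v=0 → d = 425/16
a_max = (25/8−0)/(5/8−0) = 5
max v = 25/4 over t∈[5/4,17/4] → v_max = 25/4
check: 25/4·(5/4+3) = 425/16 ✓

d=425/16 v_max=25/4 a_max=5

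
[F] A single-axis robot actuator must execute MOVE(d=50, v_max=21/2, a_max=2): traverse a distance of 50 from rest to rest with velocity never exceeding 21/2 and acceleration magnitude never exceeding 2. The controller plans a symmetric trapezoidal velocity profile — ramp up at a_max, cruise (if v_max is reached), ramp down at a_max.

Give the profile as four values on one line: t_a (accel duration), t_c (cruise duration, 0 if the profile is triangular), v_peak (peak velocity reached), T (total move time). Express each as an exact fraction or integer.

vₘ²/aₘ = (21/2)²/2 = 441/8
50 < 441/8 → triangular
v_peak = √(50·2) = √100 = 10
t_a = 10/2 = 5; t_c = 0
T = 2·5 = 10

t_a=5 t_c=0 v_peak=10 T=10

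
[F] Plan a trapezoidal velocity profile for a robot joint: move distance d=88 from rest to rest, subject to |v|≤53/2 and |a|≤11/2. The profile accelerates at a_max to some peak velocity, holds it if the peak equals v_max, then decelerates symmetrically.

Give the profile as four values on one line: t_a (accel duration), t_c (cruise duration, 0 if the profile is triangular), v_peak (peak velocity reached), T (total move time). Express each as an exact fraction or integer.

t_a=4 t_c=0 v_peak=22 T=8

(v_max)²/a_max = (53/2)²/(11/2) = 2809/22
88 < 2809/22 so t_c = 0
v_peak = √(88·11/2) = √484 = 22
t_a = 22/(11/2) = 4; t_c = 0
T = 2·4 = 8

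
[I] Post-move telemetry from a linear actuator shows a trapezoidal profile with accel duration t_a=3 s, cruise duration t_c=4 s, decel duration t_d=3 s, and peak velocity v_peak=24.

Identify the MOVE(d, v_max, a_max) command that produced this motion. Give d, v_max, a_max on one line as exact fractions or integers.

d=168 v_max=24 a_max=8

a_max = 24/3 = 8
d_a = ½·24·3 = 36; d_c = 24·4 = 96
d = 2·36 + 96 = 168
t_c = 4 > 0 → v_max = v_peak = 24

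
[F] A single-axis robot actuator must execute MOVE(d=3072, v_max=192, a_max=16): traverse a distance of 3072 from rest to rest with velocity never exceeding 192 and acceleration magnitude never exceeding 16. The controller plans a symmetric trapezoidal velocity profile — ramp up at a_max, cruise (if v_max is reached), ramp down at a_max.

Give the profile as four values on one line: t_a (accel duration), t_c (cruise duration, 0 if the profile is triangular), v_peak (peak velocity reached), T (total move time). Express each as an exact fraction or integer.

t_a=12 t_c=4 v_peak=192 T=28

vₘ²/aₘ = 192²/16 = 2304
3072 ≥ 2304 ⇒ cruise phase
t_a = 192/16 = 12; v_peak = 192
d_cruise = 3072 − 2304 = 768; t_c = 768/192 = 4
T = 2·12 + 4 = 28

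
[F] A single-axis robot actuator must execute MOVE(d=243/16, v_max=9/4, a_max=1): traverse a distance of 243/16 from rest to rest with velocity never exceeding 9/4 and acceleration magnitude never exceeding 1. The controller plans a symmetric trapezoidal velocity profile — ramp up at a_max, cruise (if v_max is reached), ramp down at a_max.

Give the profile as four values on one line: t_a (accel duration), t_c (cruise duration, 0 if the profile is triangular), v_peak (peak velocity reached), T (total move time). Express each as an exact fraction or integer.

t_a=9/4 t_c=9/2 v_peak=9/4 T=9

(v_max)²/a_max = (9/4)²/1 = 81/16
243/16 ≥ 81/16 ⇒ cruise phase
t_a = (9/4)/1 = 9/4; v_peak = 9/4
d_cruise = 243/16 − 81/16 = 81/8; t_c = (81/8)/(9/4) = 9/2
T = 2·9/4 + 9/2 = 9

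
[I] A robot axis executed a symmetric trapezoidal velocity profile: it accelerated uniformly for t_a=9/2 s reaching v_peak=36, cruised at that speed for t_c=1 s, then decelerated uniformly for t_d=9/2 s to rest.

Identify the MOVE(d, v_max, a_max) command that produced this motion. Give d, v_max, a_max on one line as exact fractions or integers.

a_max = 36/(9/2) = 8
d_a = ½·36·9/2 = 81; d_c = 36·1 = 36
d = 2·81 + 36 = 198
t_c = 1 > 0 ⇒ limit active, v_max = 36

d=198 v_max=36 a_max=8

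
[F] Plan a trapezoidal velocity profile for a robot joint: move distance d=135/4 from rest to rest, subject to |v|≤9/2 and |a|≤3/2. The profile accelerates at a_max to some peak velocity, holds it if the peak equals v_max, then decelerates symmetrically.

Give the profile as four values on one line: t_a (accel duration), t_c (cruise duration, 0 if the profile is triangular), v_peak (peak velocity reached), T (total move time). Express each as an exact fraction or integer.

t_a=3 t_c=9/2 v_peak=9/2 T=21/2

v_max²/a_max = (9/2)²/(3/2) = 27/2
135/4 ≥ 27/2 ⇒ cruise phase
t_a = (9/2)/(3/2) = 3; v_peak = 9/2
d_cruise = 135/4 − 27/2 = 81/4; t_c = (81/4)/(9/2) = 9/2
T = 2·3 + 9/2 = 21/2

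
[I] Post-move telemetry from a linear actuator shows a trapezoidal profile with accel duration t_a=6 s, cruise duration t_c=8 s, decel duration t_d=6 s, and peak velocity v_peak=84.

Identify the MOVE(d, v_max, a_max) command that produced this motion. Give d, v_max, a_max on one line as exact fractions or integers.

a_max = 84/6 = 14
d_a = ½·84·6 = 252; d_c = 84·8 = 672
d = 2·252 + 672 = 1176
t_c = 8 > 0 so v_max = 84

d=1176 v_max=84 a_max=14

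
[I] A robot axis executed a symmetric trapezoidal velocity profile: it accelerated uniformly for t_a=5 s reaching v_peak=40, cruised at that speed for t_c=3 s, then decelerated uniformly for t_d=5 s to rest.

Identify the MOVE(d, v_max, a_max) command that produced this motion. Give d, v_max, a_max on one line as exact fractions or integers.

d=320 v_max=40 a_max=8

a_max = 40/5 = 8
d_a = ½·40·5 = 100; d_c = 40·3 = 120
d = 2·100 + 120 = 320
t_c = 3 > 0 so v_max = 40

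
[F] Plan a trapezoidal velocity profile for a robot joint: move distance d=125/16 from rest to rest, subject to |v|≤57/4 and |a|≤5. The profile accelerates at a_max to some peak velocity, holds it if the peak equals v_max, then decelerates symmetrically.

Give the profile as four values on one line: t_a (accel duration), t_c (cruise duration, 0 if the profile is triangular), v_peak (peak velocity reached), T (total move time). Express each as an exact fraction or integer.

t_a=5/4 t_c=0 v_peak=25/4 T=5/2

v_max²/a_max = (57/4)²/5 = 3249/80
125/16 < 3249/80 → triangular
v_peak = √(125/16·5) = √(625/16) = 25/4
t_a = (25/4)/5 = 5/4; t_c = 0
T = 2·5/4 = 5/2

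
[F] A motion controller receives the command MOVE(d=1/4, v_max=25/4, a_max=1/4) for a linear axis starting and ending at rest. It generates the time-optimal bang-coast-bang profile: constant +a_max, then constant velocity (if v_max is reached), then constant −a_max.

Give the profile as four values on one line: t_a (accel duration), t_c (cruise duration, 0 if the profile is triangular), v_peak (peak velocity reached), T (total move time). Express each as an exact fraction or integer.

v_max²/a_max = (25/4)²/(1/4) = 625/4
1/4 < 625/4 so t_c = 0
v_peak = √(1/4·1/4) = √(1/16) = 1/4
t_a = (1/4)/(1/4) = 1; t_c = 0
T = 2·1 = 2

t_a=1 t_c=0 v_peak=1/4 T=2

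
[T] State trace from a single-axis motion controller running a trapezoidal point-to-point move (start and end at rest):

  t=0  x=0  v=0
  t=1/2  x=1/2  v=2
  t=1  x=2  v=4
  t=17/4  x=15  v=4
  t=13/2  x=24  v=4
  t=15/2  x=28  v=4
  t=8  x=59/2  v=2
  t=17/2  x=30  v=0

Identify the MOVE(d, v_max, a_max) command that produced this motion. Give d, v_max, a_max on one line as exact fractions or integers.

d=30 v_max=4 a_max=4

final state: t=17/2, x=30, v=0 → d = 30
a_max = (2−0)/(1/2−0) = 4
max v = 4 over t∈[1,15/2] → v_max = 4
check: 4·(1+13/2) = 30 ✓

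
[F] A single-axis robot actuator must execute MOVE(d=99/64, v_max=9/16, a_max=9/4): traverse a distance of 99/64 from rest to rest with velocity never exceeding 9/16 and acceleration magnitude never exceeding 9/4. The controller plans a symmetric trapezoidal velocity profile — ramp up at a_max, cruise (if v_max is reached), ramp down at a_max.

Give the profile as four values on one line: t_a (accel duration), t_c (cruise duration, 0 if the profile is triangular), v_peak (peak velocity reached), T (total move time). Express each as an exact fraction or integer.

t_a=1/4 t_c=5/2 v_peak=9/16 T=3

vₘ²/aₘ = (9/16)²/(9/4) = 9/64
99/64 ≥ 9/64 so v_max reached
t_a = (9/16)/(9/4) = 1/4; v_peak = 9/16
d_cruise = 99/64 − 9/64 = 45/32; t_c = (45/32)/(9/16) = 5/2
T = 2·1/4 + 5/2 = 3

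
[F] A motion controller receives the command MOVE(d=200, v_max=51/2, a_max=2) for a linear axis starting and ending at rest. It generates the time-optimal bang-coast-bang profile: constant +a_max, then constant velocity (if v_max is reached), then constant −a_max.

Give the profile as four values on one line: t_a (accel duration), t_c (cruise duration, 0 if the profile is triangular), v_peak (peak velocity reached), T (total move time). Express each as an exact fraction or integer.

t_a=10 t_c=0 v_peak=20 T=20

v_max²/a_max = (51/2)²/2 = 2601/8
200 < 2601/8 so t_c = 0
v_peak = √(200·2) = √400 = 20
t_a = 20/2 = 10; t_c = 0
T = 2·10 = 20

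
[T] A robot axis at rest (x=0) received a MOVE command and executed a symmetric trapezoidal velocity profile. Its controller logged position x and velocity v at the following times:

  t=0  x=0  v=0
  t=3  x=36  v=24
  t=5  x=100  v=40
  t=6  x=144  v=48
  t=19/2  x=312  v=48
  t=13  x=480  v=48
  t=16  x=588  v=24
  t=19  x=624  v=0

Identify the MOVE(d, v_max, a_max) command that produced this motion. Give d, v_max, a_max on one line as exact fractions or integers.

final state: t=19, x=624, v=0 → d = 624
a_max = (24−0)/(3−0) = 8
max v = 48 over t∈[6,13] → v_max = 48
check: 48·(6+7) = 624 ✓

d=624 v_max=48 a_max=8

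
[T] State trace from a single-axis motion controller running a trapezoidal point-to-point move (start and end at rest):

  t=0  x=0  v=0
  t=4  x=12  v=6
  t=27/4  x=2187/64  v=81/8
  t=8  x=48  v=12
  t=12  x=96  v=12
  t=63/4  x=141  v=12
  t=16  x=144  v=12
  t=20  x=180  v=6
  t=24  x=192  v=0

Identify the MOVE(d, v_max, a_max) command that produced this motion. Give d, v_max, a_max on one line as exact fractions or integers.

final state: t=24, x=192, v=0 → d = 192
a_max = (6−0)/(4−0) = 3/2
max v = 12 over t∈[8,16] → v_max = 12
check: 12·(8+8) = 192 ✓

d=192 v_max=12 a_max=3/2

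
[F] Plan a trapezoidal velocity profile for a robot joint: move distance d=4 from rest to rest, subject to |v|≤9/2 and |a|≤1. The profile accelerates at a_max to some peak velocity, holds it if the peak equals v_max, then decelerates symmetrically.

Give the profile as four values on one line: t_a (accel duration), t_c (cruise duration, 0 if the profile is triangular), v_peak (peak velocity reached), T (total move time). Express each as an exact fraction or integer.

t_a=2 t_c=0 v_peak=2 T=4

(v_max)²/a_max = (9/2)²/1 = 81/4
4 < 81/4 ⇒ no cruise
v_peak = √(4·1) = √4 = 2
t_a = 2/1 = 2; t_c = 0
T = 2·2 = 4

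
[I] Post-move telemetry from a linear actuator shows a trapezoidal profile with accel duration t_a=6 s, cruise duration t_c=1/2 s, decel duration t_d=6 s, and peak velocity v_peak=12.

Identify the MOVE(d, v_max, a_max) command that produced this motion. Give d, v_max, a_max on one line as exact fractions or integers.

d=78 v_max=12 a_max=2

a_max = 12/6 = 2
d_a = ½·12·6 = 36; d_c = 12·1/2 = 6
d = 2·36 + 6 = 78
t_c = 1/2 > 0 ⇒ limit active, v_max = 12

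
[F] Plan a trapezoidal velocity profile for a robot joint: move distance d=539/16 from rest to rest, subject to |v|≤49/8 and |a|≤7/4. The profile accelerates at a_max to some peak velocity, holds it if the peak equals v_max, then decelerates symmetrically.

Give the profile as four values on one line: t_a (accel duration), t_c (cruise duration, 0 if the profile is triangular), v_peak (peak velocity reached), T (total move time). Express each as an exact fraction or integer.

(v_max)²/a_max = (49/8)²/(7/4) = 343/16
539/16 ≥ 343/16 so v_max reached
t_a = (49/8)/(7/4) = 7/2; v_peak = 49/8
d_cruise = 539/16 − 343/16 = 49/4; t_c = (49/4)/(49/8) = 2
T = 2·7/2 + 2 = 9

t_a=7/2 t_c=2 v_peak=49/8 T=9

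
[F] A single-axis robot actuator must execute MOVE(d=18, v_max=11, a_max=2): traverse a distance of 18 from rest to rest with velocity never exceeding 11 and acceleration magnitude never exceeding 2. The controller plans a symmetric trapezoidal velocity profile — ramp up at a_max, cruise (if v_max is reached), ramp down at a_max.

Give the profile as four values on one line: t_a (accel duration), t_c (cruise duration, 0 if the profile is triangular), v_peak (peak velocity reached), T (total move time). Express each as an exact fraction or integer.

t_a=3 t_c=0 v_peak=6 T=6

(v_max)²/a_max = 11²/2 = 121/2
18 < 121/2 ⇒ no cruise
v_peak = √(18·2) = √36 = 6
t_a = 6/2 = 3; t_c = 0
T = 2·3 = 6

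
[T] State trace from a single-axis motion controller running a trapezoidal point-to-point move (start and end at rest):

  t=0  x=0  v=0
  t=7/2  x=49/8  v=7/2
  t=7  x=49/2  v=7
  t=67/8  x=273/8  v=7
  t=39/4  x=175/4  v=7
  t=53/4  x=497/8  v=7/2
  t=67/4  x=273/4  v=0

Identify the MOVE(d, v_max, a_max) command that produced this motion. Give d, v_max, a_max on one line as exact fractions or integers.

d=273/4 v_max=7 a_max=1

final state: t=67/4, x=273/4, v=0 → d = 273/4
a_max = (7/2−0)/(7/2−0) = 1
max v = 7 over t∈[7,39/4] → v_max = 7
check: 7·(7+11/4) = 273/4 ✓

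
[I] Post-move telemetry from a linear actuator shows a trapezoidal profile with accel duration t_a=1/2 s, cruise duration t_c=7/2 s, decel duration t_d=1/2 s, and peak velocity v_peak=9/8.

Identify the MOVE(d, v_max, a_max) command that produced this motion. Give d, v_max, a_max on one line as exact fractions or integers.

d=9/2 v_max=9/8 a_max=9/4

a_max = (9/8)/(1/2) = 9/4
d_a = ½·9/8·1/2 = 9/32; d_c = 9/8·7/2 = 63/16
d = 2·9/32 + 63/16 = 9/2
t_c = 7/2 > 0 → v_max = v_peak = 9/8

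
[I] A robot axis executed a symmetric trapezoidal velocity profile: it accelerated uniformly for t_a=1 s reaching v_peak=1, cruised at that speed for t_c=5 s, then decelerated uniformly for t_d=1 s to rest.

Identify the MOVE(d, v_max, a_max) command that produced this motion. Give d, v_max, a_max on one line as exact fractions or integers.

d=6 v_max=1 a_max=1

a_max = 1/1 = 1
d_a = ½·1·1 = 1/2; d_c = 1·5 = 5
d = 2·1/2 + 5 = 6
t_c = 5 > 0 → v_max = v_peak = 1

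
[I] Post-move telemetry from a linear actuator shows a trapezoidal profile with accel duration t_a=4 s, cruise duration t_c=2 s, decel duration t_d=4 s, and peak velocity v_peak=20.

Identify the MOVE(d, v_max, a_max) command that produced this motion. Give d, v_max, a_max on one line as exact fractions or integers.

a_max = 20/4 = 5
d_a = ½·20·4 = 40; d_c = 20·2 = 40
d = 2·40 + 40 = 120
t_c = 2 > 0 → v_max = v_peak = 20

d=120 v_max=20 a_max=5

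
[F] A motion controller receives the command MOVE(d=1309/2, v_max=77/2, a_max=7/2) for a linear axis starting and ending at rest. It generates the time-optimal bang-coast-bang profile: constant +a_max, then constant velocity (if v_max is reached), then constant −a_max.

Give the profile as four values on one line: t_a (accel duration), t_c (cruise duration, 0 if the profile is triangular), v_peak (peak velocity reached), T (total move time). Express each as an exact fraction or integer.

(v_max)²/a_max = (77/2)²/(7/2) = 847/2
1309/2 ≥ 847/2 so v_max reached
t_a = (77/2)/(7/2) = 11; v_peak = 77/2
d_cruise = 1309/2 − 847/2 = 231; t_c = 231/(77/2) = 6
T = 2·11 + 6 = 28

t_a=11 t_c=6 v_peak=77/2 T=28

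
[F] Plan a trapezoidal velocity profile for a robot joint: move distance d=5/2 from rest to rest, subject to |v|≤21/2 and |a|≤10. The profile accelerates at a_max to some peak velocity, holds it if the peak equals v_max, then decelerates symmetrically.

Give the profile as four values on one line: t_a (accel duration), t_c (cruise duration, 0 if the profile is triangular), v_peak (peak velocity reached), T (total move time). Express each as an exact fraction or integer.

t_a=1/2 t_c=0 v_peak=5 T=1

(v_max)²/a_max = (21/2)²/10 = 441/40
5/2 < 441/40 so t_c = 0
v_peak = √(5/2·10) = √25 = 5
t_a = 5/10 = 1/2; t_c = 0
T = 2·1/2 = 1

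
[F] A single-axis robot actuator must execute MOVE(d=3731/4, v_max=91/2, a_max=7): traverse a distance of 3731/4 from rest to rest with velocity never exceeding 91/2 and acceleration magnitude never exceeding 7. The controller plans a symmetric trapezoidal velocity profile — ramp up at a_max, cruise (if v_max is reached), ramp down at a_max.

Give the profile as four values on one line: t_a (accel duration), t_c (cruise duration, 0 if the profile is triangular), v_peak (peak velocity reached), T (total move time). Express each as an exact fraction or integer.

vₘ²/aₘ = (91/2)²/7 = 1183/4
3731/4 ≥ 1183/4 so v_max reached
t_a = (91/2)/7 = 13/2; v_peak = 91/2
d_cruise = 3731/4 − 1183/4 = 637; t_c = 637/(91/2) = 14
T = 2·13/2 + 14 = 27

t_a=13/2 t_c=14 v_peak=91/2 T=27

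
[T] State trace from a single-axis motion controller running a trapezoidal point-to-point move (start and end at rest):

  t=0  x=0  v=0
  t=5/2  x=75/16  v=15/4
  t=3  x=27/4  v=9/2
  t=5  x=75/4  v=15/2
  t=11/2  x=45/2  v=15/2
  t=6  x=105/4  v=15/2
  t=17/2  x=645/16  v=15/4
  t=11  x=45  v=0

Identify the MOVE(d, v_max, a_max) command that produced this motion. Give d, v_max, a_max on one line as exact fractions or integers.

d=45 v_max=15/2 a_max=3/2

final state: t=11, x=45, v=0 → d = 45
a_max = (15/4−0)/(5/2−0) = 3/2
max v = 15/2 over t∈[5,6] → v_max = 15/2
check: 15/2·(5+1) = 45 ✓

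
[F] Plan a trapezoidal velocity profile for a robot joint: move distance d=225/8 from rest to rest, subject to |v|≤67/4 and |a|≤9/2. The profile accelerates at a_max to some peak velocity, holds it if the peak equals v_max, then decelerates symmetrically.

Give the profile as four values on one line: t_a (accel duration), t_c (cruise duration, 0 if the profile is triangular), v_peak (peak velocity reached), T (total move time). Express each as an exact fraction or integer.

vₘ²/aₘ = (67/4)²/(9/2) = 4489/72
225/8 < 4489/72 so t_c = 0
v_peak = √(225/8·9/2) = √(2025/16) = 45/4
t_a = (45/4)/(9/2) = 5/2; t_c = 0
T = 2·5/2 = 5

t_a=5/2 t_c=0 v_peak=45/4 T=5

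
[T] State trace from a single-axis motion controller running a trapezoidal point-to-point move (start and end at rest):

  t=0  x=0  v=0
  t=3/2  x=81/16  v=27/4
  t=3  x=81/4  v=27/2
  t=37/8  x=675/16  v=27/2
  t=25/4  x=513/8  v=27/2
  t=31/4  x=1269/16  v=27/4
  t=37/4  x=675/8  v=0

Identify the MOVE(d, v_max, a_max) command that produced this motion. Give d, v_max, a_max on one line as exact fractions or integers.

d=675/8 v_max=27/2 a_max=9/2

final state: t=37/4, x=675/8, v=0 → d = 675/8
a_max = (27/4−0)/(3/2−0) = 9/2
max v = 27/2 over t∈[3,25/4] → v_max = 27/2
check: 27/2·(3+13/4) = 675/8 ✓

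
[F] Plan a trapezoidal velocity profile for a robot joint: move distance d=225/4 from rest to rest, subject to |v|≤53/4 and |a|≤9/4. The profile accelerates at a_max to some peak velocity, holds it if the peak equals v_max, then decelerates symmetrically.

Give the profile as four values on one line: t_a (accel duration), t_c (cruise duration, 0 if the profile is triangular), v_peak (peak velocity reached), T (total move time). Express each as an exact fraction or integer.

t_a=5 t_c=0 v_peak=45/4 T=10

(v_max)²/a_max = (53/4)²/(9/4) = 2809/36
225/4 < 2809/36 ⇒ no cruise
v_peak = √(225/4·9/4) = √(2025/16) = 45/4
t_a = (45/4)/(9/4) = 5; t_c = 0
T = 2·5 = 10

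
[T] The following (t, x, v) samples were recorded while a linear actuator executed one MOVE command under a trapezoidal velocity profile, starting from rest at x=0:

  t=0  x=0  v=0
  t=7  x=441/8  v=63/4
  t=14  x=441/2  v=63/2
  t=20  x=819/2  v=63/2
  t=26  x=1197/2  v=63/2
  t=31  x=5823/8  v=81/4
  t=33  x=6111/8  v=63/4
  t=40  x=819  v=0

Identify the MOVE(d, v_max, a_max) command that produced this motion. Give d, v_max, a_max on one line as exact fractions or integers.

d=819 v_max=63/2 a_max=9/4

final state: t=40, x=819, v=0 → d = 819
a_max = (63/4−0)/(7−0) = 9/4
max v = 63/2 over t∈[14,26] → v_max = 63/2
check: 63/2·(14+12) = 819 ✓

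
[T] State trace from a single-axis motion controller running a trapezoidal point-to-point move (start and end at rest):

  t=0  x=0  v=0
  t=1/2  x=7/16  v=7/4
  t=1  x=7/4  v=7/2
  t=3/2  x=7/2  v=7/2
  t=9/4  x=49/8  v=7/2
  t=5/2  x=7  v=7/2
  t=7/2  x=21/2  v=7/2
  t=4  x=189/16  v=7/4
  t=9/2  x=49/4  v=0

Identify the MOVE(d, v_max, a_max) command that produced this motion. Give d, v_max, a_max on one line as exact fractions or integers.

d=49/4 v_max=7/2 a_max=7/2

final state: t=9/2, x=49/4, v=0 → d = 49/4
a_max = (7/4−0)/(1/2−0) = 7/2
max v = 7/2 over t∈[1,7/2] → v_max = 7/2
check: 7/2·(1+5/2) = 49/4 ✓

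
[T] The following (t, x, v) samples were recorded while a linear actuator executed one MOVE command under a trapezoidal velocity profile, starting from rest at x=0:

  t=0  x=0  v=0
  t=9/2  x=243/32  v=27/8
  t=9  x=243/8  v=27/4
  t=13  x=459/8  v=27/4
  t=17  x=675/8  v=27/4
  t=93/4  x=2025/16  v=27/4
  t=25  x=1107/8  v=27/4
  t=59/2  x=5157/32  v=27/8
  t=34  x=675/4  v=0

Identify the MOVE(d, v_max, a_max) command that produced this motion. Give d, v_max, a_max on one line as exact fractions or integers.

d=675/4 v_max=27/4 a_max=3/4

final state: t=34, x=675/4, v=0 → d = 675/4
a_max = (27/8−0)/(9/2−0) = 3/4
max v = 27/4 over t∈[9,25] → v_max = 27/4
check: 27/4·(9+16) = 675/4 ✓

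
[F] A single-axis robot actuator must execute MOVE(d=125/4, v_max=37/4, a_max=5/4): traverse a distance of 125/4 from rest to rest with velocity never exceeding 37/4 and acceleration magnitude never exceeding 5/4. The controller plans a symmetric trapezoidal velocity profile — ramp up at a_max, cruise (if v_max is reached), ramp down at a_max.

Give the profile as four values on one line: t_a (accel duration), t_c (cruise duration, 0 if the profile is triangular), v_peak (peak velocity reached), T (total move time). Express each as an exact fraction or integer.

t_a=5 t_c=0 v_peak=25/4 T=10

(v_max)²/a_max = (37/4)²/(5/4) = 1369/20
125/4 < 1369/20 → triangular
v_peak = √(125/4·5/4) = √(625/16) = 25/4
t_a = (25/4)/(5/4) = 5; t_c = 0
T = 2·5 = 10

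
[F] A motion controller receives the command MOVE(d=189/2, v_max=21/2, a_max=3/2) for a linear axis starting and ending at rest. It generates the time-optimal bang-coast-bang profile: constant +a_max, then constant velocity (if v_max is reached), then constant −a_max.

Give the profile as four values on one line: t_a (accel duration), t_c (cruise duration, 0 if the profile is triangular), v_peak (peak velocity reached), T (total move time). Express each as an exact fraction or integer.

v_max²/a_max = (21/2)²/(3/2) = 147/2
189/2 ≥ 147/2 ⇒ cruise phase
t_a = (21/2)/(3/2) = 7; v_peak = 21/2
d_cruise = 189/2 − 147/2 = 21; t_c = 21/(21/2) = 2
T = 2·7 + 2 = 16

t_a=7 t_c=2 v_peak=21/2 T=16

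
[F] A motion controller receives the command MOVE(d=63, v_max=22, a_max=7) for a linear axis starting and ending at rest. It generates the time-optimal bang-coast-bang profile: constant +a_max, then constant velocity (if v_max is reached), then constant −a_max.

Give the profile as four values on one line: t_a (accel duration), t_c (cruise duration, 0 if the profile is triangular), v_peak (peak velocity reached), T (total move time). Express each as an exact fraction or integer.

v_max²/a_max = 22²/7 = 484/7
63 < 484/7 so t_c = 0
v_peak = √(63·7) = √441 = 21
t_a = 21/7 = 3; t_c = 0
T = 2·3 = 6

t_a=3 t_c=0 v_peak=21 T=6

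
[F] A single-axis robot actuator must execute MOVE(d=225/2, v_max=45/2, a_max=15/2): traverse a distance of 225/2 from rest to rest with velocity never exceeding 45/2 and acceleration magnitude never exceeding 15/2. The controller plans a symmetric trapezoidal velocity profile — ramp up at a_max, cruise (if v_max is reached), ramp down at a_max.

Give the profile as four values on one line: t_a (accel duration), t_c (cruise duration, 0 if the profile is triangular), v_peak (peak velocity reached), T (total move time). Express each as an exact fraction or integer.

v_max²/a_max = (45/2)²/(15/2) = 135/2
225/2 ≥ 135/2 so v_max reached
t_a = (45/2)/(15/2) = 3; v_peak = 45/2
d_cruise = 225/2 − 135/2 = 45; t_c = 45/(45/2) = 2
T = 2·3 + 2 = 8

t_a=3 t_c=2 v_peak=45/2 T=8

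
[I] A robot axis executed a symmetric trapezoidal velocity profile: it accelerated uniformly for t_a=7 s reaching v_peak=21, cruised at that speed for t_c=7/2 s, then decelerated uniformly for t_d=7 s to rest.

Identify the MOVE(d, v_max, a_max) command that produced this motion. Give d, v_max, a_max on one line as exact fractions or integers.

d=441/2 v_max=21 a_max=3

a_max = 21/7 = 3
d_a = ½·21·7 = 147/2; d_c = 21·7/2 = 147/2
d = 2·147/2 + 147/2 = 441/2
t_c = 7/2 > 0 ⇒ limit active, v_max = 21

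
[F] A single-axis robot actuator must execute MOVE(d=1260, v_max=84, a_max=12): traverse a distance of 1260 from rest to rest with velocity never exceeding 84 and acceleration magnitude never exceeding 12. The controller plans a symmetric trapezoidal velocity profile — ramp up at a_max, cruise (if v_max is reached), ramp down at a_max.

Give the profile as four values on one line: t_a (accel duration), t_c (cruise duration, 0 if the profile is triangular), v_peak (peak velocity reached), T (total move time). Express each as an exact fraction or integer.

t_a=7 t_c=8 v_peak=84 T=22

(v_max)²/a_max = 84²/12 = 588
1260 ≥ 588 → trapezoidal
t_a = 84/12 = 7; v_peak = 84
d_cruise = 1260 − 588 = 672; t_c = 672/84 = 8
T = 2·7 + 8 = 22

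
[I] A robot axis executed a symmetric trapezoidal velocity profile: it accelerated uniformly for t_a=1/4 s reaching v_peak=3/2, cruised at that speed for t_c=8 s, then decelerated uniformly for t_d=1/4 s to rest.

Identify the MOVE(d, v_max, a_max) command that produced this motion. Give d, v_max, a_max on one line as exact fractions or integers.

d=99/8 v_max=3/2 a_max=6

a_max = (3/2)/(1/4) = 6
d_a = ½·3/2·1/4 = 3/16; d_c = 3/2·8 = 12
d = 2·3/16 + 12 = 99/8
t_c = 8 > 0 → v_max = v_peak = 3/2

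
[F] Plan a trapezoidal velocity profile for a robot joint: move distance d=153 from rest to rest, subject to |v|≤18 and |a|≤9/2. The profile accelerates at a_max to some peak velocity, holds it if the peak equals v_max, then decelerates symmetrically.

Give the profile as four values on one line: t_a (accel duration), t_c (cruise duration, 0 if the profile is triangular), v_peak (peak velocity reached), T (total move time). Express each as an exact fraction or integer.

v_max²/a_max = 18²/(9/2) = 72
153 ≥ 72 → trapezoidal
t_a = 18/(9/2) = 4; v_peak = 18
d_cruise = 153 − 72 = 81; t_c = 81/18 = 9/2
T = 2·4 + 9/2 = 25/2

t_a=4 t_c=9/2 v_peak=18 T=25/2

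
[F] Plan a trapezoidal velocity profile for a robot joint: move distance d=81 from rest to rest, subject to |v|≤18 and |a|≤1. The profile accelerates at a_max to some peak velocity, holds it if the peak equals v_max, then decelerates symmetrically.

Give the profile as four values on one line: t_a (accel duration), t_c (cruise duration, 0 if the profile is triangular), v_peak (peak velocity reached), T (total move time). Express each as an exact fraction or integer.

v_max²/a_max = 18²/1 = 324
81 < 324 → triangular
v_peak = √(81·1) = √81 = 9
t_a = 9/1 = 9; t_c = 0
T = 2·9 = 18

t_a=9 t_c=0 v_peak=9 T=18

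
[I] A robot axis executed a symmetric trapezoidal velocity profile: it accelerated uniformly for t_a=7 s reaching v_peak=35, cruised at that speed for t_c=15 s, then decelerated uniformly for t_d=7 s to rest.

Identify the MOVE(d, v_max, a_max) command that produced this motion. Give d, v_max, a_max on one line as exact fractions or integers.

d=770 v_max=35 a_max=5

a_max = 35/7 = 5
d_a = ½·35·7 = 245/2; d_c = 35·15 = 525
d = 2·245/2 + 525 = 770
t_c = 15 > 0 so v_max = 35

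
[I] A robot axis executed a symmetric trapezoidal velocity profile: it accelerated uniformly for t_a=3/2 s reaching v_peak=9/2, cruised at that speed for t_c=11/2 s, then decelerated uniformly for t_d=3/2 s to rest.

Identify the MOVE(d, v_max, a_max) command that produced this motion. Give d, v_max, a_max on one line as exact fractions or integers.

a_max = (9/2)/(3/2) = 3
d_a = ½·9/2·3/2 = 27/8; d_c = 9/2·11/2 = 99/4
d = 2·27/8 + 99/4 = 63/2
t_c = 11/2 > 0 → v_max = v_peak = 9/2

d=63/2 v_max=9/2 a_max=3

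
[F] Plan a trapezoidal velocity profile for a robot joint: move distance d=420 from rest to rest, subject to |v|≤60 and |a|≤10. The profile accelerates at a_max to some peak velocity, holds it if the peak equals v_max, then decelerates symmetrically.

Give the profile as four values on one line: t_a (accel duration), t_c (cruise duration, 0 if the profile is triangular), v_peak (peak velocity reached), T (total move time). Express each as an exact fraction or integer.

t_a=6 t_c=1 v_peak=60 T=13

v_max²/a_max = 60²/10 = 360
420 ≥ 360 so v_max reached
t_a = 60/10 = 6; v_peak = 60
d_cruise = 420 − 360 = 60; t_c = 60/60 = 1
T = 2·6 + 1 = 13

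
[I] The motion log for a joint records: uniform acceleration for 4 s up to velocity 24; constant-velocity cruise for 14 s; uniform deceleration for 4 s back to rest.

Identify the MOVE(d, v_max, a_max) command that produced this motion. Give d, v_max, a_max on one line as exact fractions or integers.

a_max = 24/4 = 6
d_a = ½·24·4 = 48; d_c = 24·14 = 336
d = 2·48 + 336 = 432
t_c = 14 > 0 → v_max = v_peak = 24

d=432 v_max=24 a_max=6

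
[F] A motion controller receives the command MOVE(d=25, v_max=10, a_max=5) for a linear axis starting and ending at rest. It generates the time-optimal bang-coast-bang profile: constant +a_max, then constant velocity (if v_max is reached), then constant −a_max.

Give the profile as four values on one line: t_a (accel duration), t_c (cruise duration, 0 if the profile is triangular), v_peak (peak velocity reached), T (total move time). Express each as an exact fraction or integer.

v_max²/a_max = 10²/5 = 20
25 ≥ 20 → trapezoidal
t_a = 10/5 = 2; v_peak = 10
d_cruise = 25 − 20 = 5; t_c = 5/10 = 1/2
T = 2·2 + 1/2 = 9/2

t_a=2 t_c=1/2 v_peak=10 T=9/2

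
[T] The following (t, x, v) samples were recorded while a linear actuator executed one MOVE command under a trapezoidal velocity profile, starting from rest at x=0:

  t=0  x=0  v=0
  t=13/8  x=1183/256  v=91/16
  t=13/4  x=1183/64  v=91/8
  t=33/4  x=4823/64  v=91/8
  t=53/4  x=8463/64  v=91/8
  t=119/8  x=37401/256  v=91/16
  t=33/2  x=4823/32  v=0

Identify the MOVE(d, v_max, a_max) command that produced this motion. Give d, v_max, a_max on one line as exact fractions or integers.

d=4823/32 v_max=91/8 a_max=7/2

final state: t=33/2, x=4823/32, v=0 → d = 4823/32
a_max = (91/16−0)/(13/8−0) = 7/2
max v = 91/8 over t∈[13/4,53/4] → v_max = 91/8
check: 91/8·(13/4+10) = 4823/32 ✓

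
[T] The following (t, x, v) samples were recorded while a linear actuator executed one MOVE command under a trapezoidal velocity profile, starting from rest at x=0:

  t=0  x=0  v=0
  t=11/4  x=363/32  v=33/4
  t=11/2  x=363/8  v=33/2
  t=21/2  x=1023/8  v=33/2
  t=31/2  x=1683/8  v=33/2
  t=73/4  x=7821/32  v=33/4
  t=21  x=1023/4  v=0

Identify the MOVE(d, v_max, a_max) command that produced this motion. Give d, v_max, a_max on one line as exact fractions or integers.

d=1023/4 v_max=33/2 a_max=3

final state: t=21, x=1023/4, v=0 → d = 1023/4
a_max = (33/4−0)/(11/4−0) = 3
max v = 33/2 over t∈[11/2,31/2] → v_max = 33/2
check: 33/2·(11/2+10) = 1023/4 ✓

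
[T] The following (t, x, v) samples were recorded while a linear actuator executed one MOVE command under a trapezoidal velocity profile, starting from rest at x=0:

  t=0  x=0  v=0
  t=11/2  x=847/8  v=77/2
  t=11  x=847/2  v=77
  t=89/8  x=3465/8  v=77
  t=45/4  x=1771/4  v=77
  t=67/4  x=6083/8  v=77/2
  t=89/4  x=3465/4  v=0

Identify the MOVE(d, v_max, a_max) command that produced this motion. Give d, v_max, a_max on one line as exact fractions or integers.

d=3465/4 v_max=77 a_max=7

final state: t=89/4, x=3465/4, v=0 → d = 3465/4
a_max = (77/2−0)/(11/2−0) = 7
max v = 77 over t∈[11,45/4] → v_max = 77
check: 77·(11+1/4) = 3465/4 ✓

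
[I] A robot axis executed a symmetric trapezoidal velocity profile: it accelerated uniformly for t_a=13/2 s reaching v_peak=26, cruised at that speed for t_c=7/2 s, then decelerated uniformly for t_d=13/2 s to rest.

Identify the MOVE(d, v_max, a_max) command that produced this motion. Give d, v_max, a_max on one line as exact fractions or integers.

a_max = 26/(13/2) = 4
d_a = ½·26·13/2 = 169/2; d_c = 26·7/2 = 91
d = 2·169/2 + 91 = 260
t_c = 7/2 > 0 → v_max = v_peak = 26

d=260 v_max=26 a_max=4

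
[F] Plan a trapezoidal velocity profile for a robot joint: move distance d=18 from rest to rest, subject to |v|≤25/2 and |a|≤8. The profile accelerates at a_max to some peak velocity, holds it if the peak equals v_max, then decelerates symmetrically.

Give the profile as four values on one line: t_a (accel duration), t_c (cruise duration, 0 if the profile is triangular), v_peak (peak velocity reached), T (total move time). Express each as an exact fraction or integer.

(v_max)²/a_max = (25/2)²/8 = 625/32
18 < 625/32 → triangular
v_peak = √(18·8) = √144 = 12
t_a = 12/8 = 3/2; t_c = 0
T = 2·3/2 = 3

t_a=3/2 t_c=0 v_peak=12 T=3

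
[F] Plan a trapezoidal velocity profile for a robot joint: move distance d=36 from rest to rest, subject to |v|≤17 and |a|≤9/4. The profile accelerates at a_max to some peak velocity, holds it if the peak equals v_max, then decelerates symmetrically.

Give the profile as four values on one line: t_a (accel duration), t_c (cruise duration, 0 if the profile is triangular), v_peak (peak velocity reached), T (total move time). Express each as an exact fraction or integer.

t_a=4 t_c=0 v_peak=9 T=8

(v_max)²/a_max = 17²/(9/4) = 1156/9
36 < 1156/9 so t_c = 0
v_peak = √(36·9/4) = √81 = 9
t_a = 9/(9/4) = 4; t_c = 0
T = 2·4 = 8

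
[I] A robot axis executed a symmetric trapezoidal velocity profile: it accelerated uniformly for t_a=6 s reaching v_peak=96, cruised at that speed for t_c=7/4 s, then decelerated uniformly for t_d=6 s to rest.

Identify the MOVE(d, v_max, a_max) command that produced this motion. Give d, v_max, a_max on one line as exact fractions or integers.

d=744 v_max=96 a_max=16

a_max = 96/6 = 16
d_a = ½·96·6 = 288; d_c = 96·7/4 = 168
d = 2·288 + 168 = 744
t_c = 7/4 > 0 ⇒ limit active, v_max = 96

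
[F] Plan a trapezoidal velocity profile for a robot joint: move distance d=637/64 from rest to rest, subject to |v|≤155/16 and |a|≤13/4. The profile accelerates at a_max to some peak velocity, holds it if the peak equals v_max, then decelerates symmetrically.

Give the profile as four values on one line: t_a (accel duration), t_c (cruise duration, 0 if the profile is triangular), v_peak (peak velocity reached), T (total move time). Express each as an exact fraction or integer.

vₘ²/aₘ = (155/16)²/(13/4) = 24025/832
637/64 < 24025/832 → triangular
v_peak = √(637/64·13/4) = √(8281/256) = 91/16
t_a = (91/16)/(13/4) = 7/4; t_c = 0
T = 2·7/4 = 7/2

t_a=7/4 t_c=0 v_peak=91/16 T=7/2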